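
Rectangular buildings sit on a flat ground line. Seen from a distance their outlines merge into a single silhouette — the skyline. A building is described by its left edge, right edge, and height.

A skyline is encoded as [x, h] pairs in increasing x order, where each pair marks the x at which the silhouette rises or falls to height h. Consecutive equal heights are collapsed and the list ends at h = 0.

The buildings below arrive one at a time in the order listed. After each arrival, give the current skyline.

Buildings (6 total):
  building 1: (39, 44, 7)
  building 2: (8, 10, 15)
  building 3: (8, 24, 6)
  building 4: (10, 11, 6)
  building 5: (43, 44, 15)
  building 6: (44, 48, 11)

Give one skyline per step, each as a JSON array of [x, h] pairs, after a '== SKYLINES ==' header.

== SKYLINES ==
[[39,7],[44,0]]
[[8,15],[10,0],[39,7],[44,0]]
[[8,15],[10,6],[24,0],[39,7],[44,0]]
[[8,15],[10,6],[24,0],[39,7],[44,0]]
[[8,15],[10,6],[24,0],[39,7],[43,15],[44,0]]
[[8,15],[10,6],[24,0],[39,7],[43,15],[44,11],[48,0]]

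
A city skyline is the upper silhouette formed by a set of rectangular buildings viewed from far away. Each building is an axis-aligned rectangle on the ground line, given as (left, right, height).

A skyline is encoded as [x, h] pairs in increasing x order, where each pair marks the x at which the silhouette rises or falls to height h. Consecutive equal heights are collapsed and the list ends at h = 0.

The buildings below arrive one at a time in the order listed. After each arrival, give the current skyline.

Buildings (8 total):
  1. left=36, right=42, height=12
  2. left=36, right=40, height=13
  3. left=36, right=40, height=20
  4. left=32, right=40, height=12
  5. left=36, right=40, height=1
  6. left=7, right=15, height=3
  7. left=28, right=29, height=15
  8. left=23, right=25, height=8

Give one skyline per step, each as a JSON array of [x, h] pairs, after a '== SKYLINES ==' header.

== SKYLINES ==
[[36,12],[42,0]]
[[36,13],[40,12],[42,0]]
[[36,20],[40,12],[42,0]]
[[32,12],[36,20],[40,12],[42,0]]
[[32,12],[36,20],[40,12],[42,0]]
[[7,3],[15,0],[32,12],[36,20],[40,12],[42,0]]
[[7,3],[15,0],[28,15],[29,0],[32,12],[36,20],[40,12],[42,0]]
[[7,3],[15,0],[23,8],[25,0],[28,15],[29,0],[32,12],[36,20],[40,12],[42,0]]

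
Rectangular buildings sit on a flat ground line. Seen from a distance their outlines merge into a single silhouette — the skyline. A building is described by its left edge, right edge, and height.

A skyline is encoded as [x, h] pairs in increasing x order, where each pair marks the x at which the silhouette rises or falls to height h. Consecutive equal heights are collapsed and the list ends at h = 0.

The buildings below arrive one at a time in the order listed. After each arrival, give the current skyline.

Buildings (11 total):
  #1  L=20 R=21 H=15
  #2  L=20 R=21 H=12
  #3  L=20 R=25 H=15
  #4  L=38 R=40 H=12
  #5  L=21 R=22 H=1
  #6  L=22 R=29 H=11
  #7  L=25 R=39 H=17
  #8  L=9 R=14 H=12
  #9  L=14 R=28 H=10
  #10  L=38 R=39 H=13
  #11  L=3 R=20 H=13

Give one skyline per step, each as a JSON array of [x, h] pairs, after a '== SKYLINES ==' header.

== SKYLINES ==
[[20,15],[21,0]]
[[20,15],[21,0]]
[[20,15],[25,0]]
[[20,15],[25,0],[38,12],[40,0]]
[[20,15],[25,0],[38,12],[40,0]]
[[20,15],[25,11],[29,0],[38,12],[40,0]]
[[20,15],[25,17],[39,12],[40,0]]
[[9,12],[14,0],[20,15],[25,17],[39,12],[40,0]]
[[9,12],[14,10],[20,15],[25,17],[39,12],[40,0]]
[[9,12],[14,10],[20,15],[25,17],[39,12],[40,0]]
[[3,13],[20,15],[25,17],[39,12],[40,0]]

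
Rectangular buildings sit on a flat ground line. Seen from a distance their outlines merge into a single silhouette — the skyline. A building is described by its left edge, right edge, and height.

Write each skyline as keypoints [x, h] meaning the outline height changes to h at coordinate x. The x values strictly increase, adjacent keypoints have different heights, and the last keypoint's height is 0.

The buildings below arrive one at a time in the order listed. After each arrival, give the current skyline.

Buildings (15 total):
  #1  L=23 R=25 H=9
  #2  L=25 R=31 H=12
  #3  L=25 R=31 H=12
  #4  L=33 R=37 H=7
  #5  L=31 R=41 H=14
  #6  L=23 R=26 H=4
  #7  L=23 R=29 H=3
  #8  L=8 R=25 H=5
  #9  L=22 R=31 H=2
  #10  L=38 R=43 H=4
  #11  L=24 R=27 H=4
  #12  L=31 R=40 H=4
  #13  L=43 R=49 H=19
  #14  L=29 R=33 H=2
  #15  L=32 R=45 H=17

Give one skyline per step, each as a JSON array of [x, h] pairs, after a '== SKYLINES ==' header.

== SKYLINES ==
[[23,9],[25,0]]
[[23,9],[25,12],[31,0]]
[[23,9],[25,12],[31,0]]
[[23,9],[25,12],[31,0],[33,7],[37,0]]
[[23,9],[25,12],[31,14],[41,0]]
[[23,9],[25,12],[31,14],[41,0]]
[[23,9],[25,12],[31,14],[41,0]]
[[8,5],[23,9],[25,12],[31,14],[41,0]]
[[8,5],[23,9],[25,12],[31,14],[41,0]]
[[8,5],[23,9],[25,12],[31,14],[41,4],[43,0]]
[[8,5],[23,9],[25,12],[31,14],[41,4],[43,0]]
[[8,5],[23,9],[25,12],[31,14],[41,4],[43,0]]
[[8,5],[23,9],[25,12],[31,14],[41,4],[43,19],[49,0]]
[[8,5],[23,9],[25,12],[31,14],[41,4],[43,19],[49,0]]
[[8,5],[23,9],[25,12],[31,14],[32,17],[43,19],[49,0]]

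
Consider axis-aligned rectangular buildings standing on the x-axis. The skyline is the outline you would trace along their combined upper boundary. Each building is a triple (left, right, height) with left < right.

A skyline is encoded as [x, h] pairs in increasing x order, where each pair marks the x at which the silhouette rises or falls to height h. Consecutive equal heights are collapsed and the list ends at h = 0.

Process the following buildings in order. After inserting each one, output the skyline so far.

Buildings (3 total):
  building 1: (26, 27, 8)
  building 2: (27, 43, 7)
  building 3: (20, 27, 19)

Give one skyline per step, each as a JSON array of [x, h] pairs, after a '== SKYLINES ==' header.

== SKYLINES ==
[[26,8],[27,0]]
[[26,8],[27,7],[43,0]]
[[20,19],[27,7],[43,0]]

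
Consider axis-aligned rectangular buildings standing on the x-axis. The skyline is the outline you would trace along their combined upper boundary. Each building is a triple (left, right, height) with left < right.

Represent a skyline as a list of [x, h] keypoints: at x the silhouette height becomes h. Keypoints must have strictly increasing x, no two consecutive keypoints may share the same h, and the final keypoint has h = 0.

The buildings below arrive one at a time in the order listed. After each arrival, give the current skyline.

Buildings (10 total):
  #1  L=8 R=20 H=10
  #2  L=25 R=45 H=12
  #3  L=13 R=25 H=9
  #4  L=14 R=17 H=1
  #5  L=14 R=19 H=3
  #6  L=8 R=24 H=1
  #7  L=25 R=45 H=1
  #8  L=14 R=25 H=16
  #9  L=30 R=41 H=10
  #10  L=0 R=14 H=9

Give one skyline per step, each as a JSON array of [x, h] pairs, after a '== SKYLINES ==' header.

== SKYLINES ==
[[8,10],[20,0]]
[[8,10],[20,0],[25,12],[45,0]]
[[8,10],[20,9],[25,12],[45,0]]
[[8,10],[20,9],[25,12],[45,0]]
[[8,10],[20,9],[25,12],[45,0]]
[[8,10],[20,9],[25,12],[45,0]]
[[8,10],[20,9],[25,12],[45,0]]
[[8,10],[14,16],[25,12],[45,0]]
[[8,10],[14,16],[25,12],[45,0]]
[[0,9],[8,10],[14,16],[25,12],[45,0]]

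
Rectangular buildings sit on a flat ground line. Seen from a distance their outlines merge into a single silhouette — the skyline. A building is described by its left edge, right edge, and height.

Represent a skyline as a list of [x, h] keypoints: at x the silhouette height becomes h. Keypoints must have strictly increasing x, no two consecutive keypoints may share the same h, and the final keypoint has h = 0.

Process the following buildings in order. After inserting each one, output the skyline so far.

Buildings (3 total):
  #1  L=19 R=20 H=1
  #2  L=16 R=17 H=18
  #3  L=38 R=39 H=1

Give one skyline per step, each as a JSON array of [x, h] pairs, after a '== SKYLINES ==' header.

== SKYLINES ==
[[19,1],[20,0]]
[[16,18],[17,0],[19,1],[20,0]]
[[16,18],[17,0],[19,1],[20,0],[38,1],[39,0]]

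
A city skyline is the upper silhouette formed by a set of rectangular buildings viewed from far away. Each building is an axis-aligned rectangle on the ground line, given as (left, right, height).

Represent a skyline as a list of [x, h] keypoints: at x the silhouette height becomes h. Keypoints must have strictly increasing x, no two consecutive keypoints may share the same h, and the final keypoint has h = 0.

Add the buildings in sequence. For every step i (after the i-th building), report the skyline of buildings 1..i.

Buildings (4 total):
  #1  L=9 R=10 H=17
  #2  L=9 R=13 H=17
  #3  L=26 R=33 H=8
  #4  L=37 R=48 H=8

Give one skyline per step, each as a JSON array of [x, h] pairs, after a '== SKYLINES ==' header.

== SKYLINES ==
[[9,17],[10,0]]
[[9,17],[13,0]]
[[9,17],[13,0],[26,8],[33,0]]
[[9,17],[13,0],[26,8],[33,0],[37,8],[48,0]]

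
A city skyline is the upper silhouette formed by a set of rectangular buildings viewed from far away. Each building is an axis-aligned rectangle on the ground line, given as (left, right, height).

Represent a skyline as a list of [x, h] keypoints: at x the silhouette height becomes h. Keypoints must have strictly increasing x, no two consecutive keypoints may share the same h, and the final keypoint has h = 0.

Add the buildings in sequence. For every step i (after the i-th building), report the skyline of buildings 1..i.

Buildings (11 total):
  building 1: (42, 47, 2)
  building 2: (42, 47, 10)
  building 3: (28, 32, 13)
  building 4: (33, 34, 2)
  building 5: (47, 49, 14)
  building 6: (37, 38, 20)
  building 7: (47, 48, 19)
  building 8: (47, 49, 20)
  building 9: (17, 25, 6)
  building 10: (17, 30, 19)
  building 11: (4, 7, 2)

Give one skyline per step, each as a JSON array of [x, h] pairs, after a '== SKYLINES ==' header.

== SKYLINES ==
[[42,2],[47,0]]
[[42,10],[47,0]]
[[28,13],[32,0],[42,10],[47,0]]
[[28,13],[32,0],[33,2],[34,0],[42,10],[47,0]]
[[28,13],[32,0],[33,2],[34,0],[42,10],[47,14],[49,0]]
[[28,13],[32,0],[33,2],[34,0],[37,20],[38,0],[42,10],[47,14],[49,0]]
[[28,13],[32,0],[33,2],[34,0],[37,20],[38,0],[42,10],[47,19],[48,14],[49,0]]
[[28,13],[32,0],[33,2],[34,0],[37,20],[38,0],[42,10],[47,20],[49,0]]
[[17,6],[25,0],[28,13],[32,0],[33,2],[34,0],[37,20],[38,0],[42,10],[47,20],[49,0]]
[[17,19],[30,13],[32,0],[33,2],[34,0],[37,20],[38,0],[42,10],[47,20],[49,0]]
[[4,2],[7,0],[17,19],[30,13],[32,0],[33,2],[34,0],[37,20],[38,0],[42,10],[47,20],[49,0]]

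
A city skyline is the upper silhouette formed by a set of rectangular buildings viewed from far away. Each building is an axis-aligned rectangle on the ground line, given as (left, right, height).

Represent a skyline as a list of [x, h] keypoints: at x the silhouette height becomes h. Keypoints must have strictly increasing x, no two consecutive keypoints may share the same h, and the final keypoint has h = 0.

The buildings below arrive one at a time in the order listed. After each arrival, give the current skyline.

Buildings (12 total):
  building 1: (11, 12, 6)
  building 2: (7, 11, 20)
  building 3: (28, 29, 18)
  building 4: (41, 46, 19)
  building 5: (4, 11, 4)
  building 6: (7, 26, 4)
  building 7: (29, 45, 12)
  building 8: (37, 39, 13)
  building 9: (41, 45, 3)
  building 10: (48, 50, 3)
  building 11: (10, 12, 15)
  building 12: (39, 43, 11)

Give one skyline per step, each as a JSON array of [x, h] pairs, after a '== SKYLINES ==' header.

== SKYLINES ==
[[11,6],[12,0]]
[[7,20],[11,6],[12,0]]
[[7,20],[11,6],[12,0],[28,18],[29,0]]
[[7,20],[11,6],[12,0],[28,18],[29,0],[41,19],[46,0]]
[[4,4],[7,20],[11,6],[12,0],[28,18],[29,0],[41,19],[46,0]]
[[4,4],[7,20],[11,6],[12,4],[26,0],[28,18],[29,0],[41,19],[46,0]]
[[4,4],[7,20],[11,6],[12,4],[26,0],[28,18],[29,12],[41,19],[46,0]]
[[4,4],[7,20],[11,6],[12,4],[26,0],[28,18],[29,12],[37,13],[39,12],[41,19],[46,0]]
[[4,4],[7,20],[11,6],[12,4],[26,0],[28,18],[29,12],[37,13],[39,12],[41,19],[46,0]]
[[4,4],[7,20],[11,6],[12,4],[26,0],[28,18],[29,12],[37,13],[39,12],[41,19],[46,0],[48,3],[50,0]]
[[4,4],[7,20],[11,15],[12,4],[26,0],[28,18],[29,12],[37,13],[39,12],[41,19],[46,0],[48,3],[50,0]]
[[4,4],[7,20],[11,15],[12,4],[26,0],[28,18],[29,12],[37,13],[39,12],[41,19],[46,0],[48,3],[50,0]]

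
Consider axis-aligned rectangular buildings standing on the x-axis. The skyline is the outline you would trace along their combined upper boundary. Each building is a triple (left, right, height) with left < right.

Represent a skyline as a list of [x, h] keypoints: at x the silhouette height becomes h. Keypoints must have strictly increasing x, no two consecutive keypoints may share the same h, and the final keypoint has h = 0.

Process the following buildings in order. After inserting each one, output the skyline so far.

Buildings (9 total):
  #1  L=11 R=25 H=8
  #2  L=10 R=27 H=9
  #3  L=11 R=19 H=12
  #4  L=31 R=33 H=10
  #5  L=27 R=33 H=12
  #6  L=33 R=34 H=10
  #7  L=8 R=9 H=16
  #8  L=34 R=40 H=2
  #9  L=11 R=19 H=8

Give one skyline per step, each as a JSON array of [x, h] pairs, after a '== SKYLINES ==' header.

== SKYLINES ==
[[11,8],[25,0]]
[[10,9],[27,0]]
[[10,9],[11,12],[19,9],[27,0]]
[[10,9],[11,12],[19,9],[27,0],[31,10],[33,0]]
[[10,9],[11,12],[19,9],[27,12],[33,0]]
[[10,9],[11,12],[19,9],[27,12],[33,10],[34,0]]
[[8,16],[9,0],[10,9],[11,12],[19,9],[27,12],[33,10],[34,0]]
[[8,16],[9,0],[10,9],[11,12],[19,9],[27,12],[33,10],[34,2],[40,0]]
[[8,16],[9,0],[10,9],[11,12],[19,9],[27,12],[33,10],[34,2],[40,0]]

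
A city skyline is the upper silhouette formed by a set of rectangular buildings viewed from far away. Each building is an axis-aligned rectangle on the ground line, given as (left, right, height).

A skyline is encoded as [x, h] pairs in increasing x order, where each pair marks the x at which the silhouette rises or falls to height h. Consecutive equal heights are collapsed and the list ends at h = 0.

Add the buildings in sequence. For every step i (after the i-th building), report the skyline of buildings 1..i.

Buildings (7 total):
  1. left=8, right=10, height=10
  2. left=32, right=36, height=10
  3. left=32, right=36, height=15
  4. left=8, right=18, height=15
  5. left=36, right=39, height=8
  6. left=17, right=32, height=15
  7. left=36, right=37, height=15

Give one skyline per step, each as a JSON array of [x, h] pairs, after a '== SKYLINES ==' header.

== SKYLINES ==
[[8,10],[10,0]]
[[8,10],[10,0],[32,10],[36,0]]
[[8,10],[10,0],[32,15],[36,0]]
[[8,15],[18,0],[32,15],[36,0]]
[[8,15],[18,0],[32,15],[36,8],[39,0]]
[[8,15],[36,8],[39,0]]
[[8,15],[37,8],[39,0]]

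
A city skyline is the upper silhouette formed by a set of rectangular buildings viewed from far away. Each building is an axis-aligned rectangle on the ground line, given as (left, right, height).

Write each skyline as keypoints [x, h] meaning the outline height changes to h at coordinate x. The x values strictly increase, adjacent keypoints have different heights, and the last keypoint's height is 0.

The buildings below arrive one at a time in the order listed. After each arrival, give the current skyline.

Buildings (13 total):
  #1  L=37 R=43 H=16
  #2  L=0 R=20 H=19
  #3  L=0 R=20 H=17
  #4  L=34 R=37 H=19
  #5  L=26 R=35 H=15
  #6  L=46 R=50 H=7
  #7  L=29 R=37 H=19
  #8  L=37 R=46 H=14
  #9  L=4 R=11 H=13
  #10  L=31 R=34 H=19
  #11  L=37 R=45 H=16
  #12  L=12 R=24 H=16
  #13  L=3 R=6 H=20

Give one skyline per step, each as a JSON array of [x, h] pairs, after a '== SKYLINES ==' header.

== SKYLINES ==
[[37,16],[43,0]]
[[0,19],[20,0],[37,16],[43,0]]
[[0,19],[20,0],[37,16],[43,0]]
[[0,19],[20,0],[34,19],[37,16],[43,0]]
[[0,19],[20,0],[26,15],[34,19],[37,16],[43,0]]
[[0,19],[20,0],[26,15],[34,19],[37,16],[43,0],[46,7],[50,0]]
[[0,19],[20,0],[26,15],[29,19],[37,16],[43,0],[46,7],[50,0]]
[[0,19],[20,0],[26,15],[29,19],[37,16],[43,14],[46,7],[50,0]]
[[0,19],[20,0],[26,15],[29,19],[37,16],[43,14],[46,7],[50,0]]
[[0,19],[20,0],[26,15],[29,19],[37,16],[43,14],[46,7],[50,0]]
[[0,19],[20,0],[26,15],[29,19],[37,16],[45,14],[46,7],[50,0]]
[[0,19],[20,16],[24,0],[26,15],[29,19],[37,16],[45,14],[46,7],[50,0]]
[[0,19],[3,20],[6,19],[20,16],[24,0],[26,15],[29,19],[37,16],[45,14],[46,7],[50,0]]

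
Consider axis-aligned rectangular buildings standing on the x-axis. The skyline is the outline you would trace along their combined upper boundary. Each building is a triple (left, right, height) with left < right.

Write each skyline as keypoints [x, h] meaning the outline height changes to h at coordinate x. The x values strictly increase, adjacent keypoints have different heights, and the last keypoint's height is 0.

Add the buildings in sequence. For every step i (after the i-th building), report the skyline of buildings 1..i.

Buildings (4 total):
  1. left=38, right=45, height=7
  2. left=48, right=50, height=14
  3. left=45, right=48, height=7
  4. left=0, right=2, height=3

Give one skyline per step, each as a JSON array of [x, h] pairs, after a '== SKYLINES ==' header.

== SKYLINES ==
[[38,7],[45,0]]
[[38,7],[45,0],[48,14],[50,0]]
[[38,7],[48,14],[50,0]]
[[0,3],[2,0],[38,7],[48,14],[50,0]]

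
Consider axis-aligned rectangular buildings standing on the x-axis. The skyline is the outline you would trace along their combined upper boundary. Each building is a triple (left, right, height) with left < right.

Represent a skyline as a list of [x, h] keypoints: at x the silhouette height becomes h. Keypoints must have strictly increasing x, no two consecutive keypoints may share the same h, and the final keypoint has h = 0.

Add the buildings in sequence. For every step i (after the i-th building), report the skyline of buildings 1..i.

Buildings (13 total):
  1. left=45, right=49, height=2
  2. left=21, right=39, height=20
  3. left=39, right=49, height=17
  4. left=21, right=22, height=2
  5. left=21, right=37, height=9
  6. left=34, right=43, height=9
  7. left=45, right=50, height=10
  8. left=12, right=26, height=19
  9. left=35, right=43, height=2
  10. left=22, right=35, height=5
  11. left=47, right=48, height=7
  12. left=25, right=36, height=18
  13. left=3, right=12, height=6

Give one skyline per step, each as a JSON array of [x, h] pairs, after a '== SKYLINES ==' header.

== SKYLINES ==
[[45,2],[49,0]]
[[21,20],[39,0],[45,2],[49,0]]
[[21,20],[39,17],[49,0]]
[[21,20],[39,17],[49,0]]
[[21,20],[39,17],[49,0]]
[[21,20],[39,17],[49,0]]
[[21,20],[39,17],[49,10],[50,0]]
[[12,19],[21,20],[39,17],[49,10],[50,0]]
[[12,19],[21,20],[39,17],[49,10],[50,0]]
[[12,19],[21,20],[39,17],[49,10],[50,0]]
[[12,19],[21,20],[39,17],[49,10],[50,0]]
[[12,19],[21,20],[39,17],[49,10],[50,0]]
[[3,6],[12,19],[21,20],[39,17],[49,10],[50,0]]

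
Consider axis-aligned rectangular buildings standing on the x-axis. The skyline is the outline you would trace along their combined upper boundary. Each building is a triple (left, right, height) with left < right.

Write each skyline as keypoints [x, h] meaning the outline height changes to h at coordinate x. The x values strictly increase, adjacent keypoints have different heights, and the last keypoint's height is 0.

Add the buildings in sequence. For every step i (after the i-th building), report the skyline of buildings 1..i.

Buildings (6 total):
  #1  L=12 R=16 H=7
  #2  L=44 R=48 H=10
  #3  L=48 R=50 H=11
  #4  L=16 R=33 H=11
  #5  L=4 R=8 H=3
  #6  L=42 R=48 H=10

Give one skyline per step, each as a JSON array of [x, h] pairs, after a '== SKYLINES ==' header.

== SKYLINES ==
[[12,7],[16,0]]
[[12,7],[16,0],[44,10],[48,0]]
[[12,7],[16,0],[44,10],[48,11],[50,0]]
[[12,7],[16,11],[33,0],[44,10],[48,11],[50,0]]
[[4,3],[8,0],[12,7],[16,11],[33,0],[44,10],[48,11],[50,0]]
[[4,3],[8,0],[12,7],[16,11],[33,0],[42,10],[48,11],[50,0]]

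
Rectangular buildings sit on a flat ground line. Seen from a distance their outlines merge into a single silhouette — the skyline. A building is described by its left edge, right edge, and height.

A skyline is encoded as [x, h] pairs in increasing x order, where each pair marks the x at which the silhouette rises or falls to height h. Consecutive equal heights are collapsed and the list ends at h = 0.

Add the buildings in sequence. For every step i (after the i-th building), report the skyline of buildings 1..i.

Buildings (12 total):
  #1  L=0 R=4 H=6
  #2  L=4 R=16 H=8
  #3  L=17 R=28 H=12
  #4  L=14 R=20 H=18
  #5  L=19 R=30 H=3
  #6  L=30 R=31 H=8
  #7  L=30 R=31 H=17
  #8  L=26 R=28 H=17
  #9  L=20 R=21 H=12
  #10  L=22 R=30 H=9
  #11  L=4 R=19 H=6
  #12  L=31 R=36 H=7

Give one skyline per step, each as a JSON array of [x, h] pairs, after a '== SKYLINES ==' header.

== SKYLINES ==
[[0,6],[4,0]]
[[0,6],[4,8],[16,0]]
[[0,6],[4,8],[16,0],[17,12],[28,0]]
[[0,6],[4,8],[14,18],[20,12],[28,0]]
[[0,6],[4,8],[14,18],[20,12],[28,3],[30,0]]
[[0,6],[4,8],[14,18],[20,12],[28,3],[30,8],[31,0]]
[[0,6],[4,8],[14,18],[20,12],[28,3],[30,17],[31,0]]
[[0,6],[4,8],[14,18],[20,12],[26,17],[28,3],[30,17],[31,0]]
[[0,6],[4,8],[14,18],[20,12],[26,17],[28,3],[30,17],[31,0]]
[[0,6],[4,8],[14,18],[20,12],[26,17],[28,9],[30,17],[31,0]]
[[0,6],[4,8],[14,18],[20,12],[26,17],[28,9],[30,17],[31,0]]
[[0,6],[4,8],[14,18],[20,12],[26,17],[28,9],[30,17],[31,7],[36,0]]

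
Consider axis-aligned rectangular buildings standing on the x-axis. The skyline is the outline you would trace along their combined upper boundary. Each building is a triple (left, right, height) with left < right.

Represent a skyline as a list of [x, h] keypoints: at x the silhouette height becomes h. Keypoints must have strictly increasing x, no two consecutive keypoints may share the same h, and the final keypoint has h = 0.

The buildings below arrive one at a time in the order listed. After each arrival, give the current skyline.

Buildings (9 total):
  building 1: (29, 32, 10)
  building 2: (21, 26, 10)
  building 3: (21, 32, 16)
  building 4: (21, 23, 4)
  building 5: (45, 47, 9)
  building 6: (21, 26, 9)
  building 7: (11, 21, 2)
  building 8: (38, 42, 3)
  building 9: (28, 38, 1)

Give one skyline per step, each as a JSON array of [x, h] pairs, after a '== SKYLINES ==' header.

== SKYLINES ==
[[29,10],[32,0]]
[[21,10],[26,0],[29,10],[32,0]]
[[21,16],[32,0]]
[[21,16],[32,0]]
[[21,16],[32,0],[45,9],[47,0]]
[[21,16],[32,0],[45,9],[47,0]]
[[11,2],[21,16],[32,0],[45,9],[47,0]]
[[11,2],[21,16],[32,0],[38,3],[42,0],[45,9],[47,0]]
[[11,2],[21,16],[32,1],[38,3],[42,0],[45,9],[47,0]]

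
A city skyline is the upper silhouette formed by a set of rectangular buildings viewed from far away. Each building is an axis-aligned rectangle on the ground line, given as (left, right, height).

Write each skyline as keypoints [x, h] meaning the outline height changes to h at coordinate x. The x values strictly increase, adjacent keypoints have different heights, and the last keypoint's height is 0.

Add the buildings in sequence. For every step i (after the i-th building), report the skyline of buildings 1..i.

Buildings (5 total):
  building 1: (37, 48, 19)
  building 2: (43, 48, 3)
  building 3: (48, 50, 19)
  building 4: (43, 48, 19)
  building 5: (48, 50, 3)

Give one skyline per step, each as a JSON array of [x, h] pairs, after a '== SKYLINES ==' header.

== SKYLINES ==
[[37,19],[48,0]]
[[37,19],[48,0]]
[[37,19],[50,0]]
[[37,19],[50,0]]
[[37,19],[50,0]]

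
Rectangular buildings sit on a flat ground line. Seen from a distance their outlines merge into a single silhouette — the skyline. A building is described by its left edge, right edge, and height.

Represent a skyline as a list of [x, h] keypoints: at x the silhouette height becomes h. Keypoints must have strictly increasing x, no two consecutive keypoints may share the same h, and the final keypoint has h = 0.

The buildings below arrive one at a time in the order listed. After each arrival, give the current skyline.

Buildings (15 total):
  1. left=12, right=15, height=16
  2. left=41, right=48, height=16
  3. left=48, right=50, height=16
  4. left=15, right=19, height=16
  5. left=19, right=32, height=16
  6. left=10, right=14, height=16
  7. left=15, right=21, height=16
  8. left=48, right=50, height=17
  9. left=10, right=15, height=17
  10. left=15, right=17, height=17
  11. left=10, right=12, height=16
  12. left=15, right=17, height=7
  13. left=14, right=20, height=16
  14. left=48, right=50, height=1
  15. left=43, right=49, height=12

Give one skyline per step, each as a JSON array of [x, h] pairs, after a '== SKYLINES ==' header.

== SKYLINES ==
[[12,16],[15,0]]
[[12,16],[15,0],[41,16],[48,0]]
[[12,16],[15,0],[41,16],[50,0]]
[[12,16],[19,0],[41,16],[50,0]]
[[12,16],[32,0],[41,16],[50,0]]
[[10,16],[32,0],[41,16],[50,0]]
[[10,16],[32,0],[41,16],[50,0]]
[[10,16],[32,0],[41,16],[48,17],[50,0]]
[[10,17],[15,16],[32,0],[41,16],[48,17],[50,0]]
[[10,17],[17,16],[32,0],[41,16],[48,17],[50,0]]
[[10,17],[17,16],[32,0],[41,16],[48,17],[50,0]]
[[10,17],[17,16],[32,0],[41,16],[48,17],[50,0]]
[[10,17],[17,16],[32,0],[41,16],[48,17],[50,0]]
[[10,17],[17,16],[32,0],[41,16],[48,17],[50,0]]
[[10,17],[17,16],[32,0],[41,16],[48,17],[50,0]]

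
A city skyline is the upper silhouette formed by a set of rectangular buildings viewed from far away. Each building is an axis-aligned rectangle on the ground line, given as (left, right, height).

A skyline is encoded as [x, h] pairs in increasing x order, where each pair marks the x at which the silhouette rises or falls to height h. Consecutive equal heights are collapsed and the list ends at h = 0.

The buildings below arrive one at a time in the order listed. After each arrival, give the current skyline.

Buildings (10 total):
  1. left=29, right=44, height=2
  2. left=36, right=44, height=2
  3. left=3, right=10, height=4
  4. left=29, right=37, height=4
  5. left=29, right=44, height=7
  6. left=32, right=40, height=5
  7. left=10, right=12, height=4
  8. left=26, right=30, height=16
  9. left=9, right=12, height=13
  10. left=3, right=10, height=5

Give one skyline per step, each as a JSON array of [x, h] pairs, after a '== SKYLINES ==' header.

== SKYLINES ==
[[29,2],[44,0]]
[[29,2],[44,0]]
[[3,4],[10,0],[29,2],[44,0]]
[[3,4],[10,0],[29,4],[37,2],[44,0]]
[[3,4],[10,0],[29,7],[44,0]]
[[3,4],[10,0],[29,7],[44,0]]
[[3,4],[12,0],[29,7],[44,0]]
[[3,4],[12,0],[26,16],[30,7],[44,0]]
[[3,4],[9,13],[12,0],[26,16],[30,7],[44,0]]
[[3,5],[9,13],[12,0],[26,16],[30,7],[44,0]]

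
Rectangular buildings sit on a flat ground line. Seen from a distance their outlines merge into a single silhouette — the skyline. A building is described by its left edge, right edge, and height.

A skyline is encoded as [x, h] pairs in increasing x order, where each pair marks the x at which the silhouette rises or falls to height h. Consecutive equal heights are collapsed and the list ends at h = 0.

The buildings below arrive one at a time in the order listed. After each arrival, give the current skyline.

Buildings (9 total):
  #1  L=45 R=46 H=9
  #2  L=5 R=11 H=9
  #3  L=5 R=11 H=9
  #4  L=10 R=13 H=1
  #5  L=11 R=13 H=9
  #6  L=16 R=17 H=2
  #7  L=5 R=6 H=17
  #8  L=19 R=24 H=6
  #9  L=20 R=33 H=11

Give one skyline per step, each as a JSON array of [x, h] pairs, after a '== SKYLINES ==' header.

== SKYLINES ==
[[45,9],[46,0]]
[[5,9],[11,0],[45,9],[46,0]]
[[5,9],[11,0],[45,9],[46,0]]
[[5,9],[11,1],[13,0],[45,9],[46,0]]
[[5,9],[13,0],[45,9],[46,0]]
[[5,9],[13,0],[16,2],[17,0],[45,9],[46,0]]
[[5,17],[6,9],[13,0],[16,2],[17,0],[45,9],[46,0]]
[[5,17],[6,9],[13,0],[16,2],[17,0],[19,6],[24,0],[45,9],[46,0]]
[[5,17],[6,9],[13,0],[16,2],[17,0],[19,6],[20,11],[33,0],[45,9],[46,0]]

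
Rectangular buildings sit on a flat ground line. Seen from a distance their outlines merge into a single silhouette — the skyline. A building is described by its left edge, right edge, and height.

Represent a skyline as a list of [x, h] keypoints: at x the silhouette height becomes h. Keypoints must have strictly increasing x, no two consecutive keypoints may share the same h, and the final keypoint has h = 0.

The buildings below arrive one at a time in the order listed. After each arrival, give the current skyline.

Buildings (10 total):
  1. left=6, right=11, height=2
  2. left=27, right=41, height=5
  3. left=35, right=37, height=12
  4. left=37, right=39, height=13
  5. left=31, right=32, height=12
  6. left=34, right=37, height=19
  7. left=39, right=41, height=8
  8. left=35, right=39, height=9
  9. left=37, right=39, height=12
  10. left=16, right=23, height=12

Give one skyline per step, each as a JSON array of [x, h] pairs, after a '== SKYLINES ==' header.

== SKYLINES ==
[[6,2],[11,0]]
[[6,2],[11,0],[27,5],[41,0]]
[[6,2],[11,0],[27,5],[35,12],[37,5],[41,0]]
[[6,2],[11,0],[27,5],[35,12],[37,13],[39,5],[41,0]]
[[6,2],[11,0],[27,5],[31,12],[32,5],[35,12],[37,13],[39,5],[41,0]]
[[6,2],[11,0],[27,5],[31,12],[32,5],[34,19],[37,13],[39,5],[41,0]]
[[6,2],[11,0],[27,5],[31,12],[32,5],[34,19],[37,13],[39,8],[41,0]]
[[6,2],[11,0],[27,5],[31,12],[32,5],[34,19],[37,13],[39,8],[41,0]]
[[6,2],[11,0],[27,5],[31,12],[32,5],[34,19],[37,13],[39,8],[41,0]]
[[6,2],[11,0],[16,12],[23,0],[27,5],[31,12],[32,5],[34,19],[37,13],[39,8],[41,0]]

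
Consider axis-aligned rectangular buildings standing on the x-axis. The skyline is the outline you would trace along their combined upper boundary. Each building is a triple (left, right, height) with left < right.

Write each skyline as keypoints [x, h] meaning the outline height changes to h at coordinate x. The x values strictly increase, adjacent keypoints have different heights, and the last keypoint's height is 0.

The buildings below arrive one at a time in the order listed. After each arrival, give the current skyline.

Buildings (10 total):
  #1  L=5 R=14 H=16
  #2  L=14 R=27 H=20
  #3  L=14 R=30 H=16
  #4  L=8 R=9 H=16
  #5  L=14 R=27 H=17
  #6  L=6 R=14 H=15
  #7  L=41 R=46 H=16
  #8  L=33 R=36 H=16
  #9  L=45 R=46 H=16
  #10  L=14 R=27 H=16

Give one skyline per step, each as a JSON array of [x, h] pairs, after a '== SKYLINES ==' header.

== SKYLINES ==
[[5,16],[14,0]]
[[5,16],[14,20],[27,0]]
[[5,16],[14,20],[27,16],[30,0]]
[[5,16],[14,20],[27,16],[30,0]]
[[5,16],[14,20],[27,16],[30,0]]
[[5,16],[14,20],[27,16],[30,0]]
[[5,16],[14,20],[27,16],[30,0],[41,16],[46,0]]
[[5,16],[14,20],[27,16],[30,0],[33,16],[36,0],[41,16],[46,0]]
[[5,16],[14,20],[27,16],[30,0],[33,16],[36,0],[41,16],[46,0]]
[[5,16],[14,20],[27,16],[30,0],[33,16],[36,0],[41,16],[46,0]]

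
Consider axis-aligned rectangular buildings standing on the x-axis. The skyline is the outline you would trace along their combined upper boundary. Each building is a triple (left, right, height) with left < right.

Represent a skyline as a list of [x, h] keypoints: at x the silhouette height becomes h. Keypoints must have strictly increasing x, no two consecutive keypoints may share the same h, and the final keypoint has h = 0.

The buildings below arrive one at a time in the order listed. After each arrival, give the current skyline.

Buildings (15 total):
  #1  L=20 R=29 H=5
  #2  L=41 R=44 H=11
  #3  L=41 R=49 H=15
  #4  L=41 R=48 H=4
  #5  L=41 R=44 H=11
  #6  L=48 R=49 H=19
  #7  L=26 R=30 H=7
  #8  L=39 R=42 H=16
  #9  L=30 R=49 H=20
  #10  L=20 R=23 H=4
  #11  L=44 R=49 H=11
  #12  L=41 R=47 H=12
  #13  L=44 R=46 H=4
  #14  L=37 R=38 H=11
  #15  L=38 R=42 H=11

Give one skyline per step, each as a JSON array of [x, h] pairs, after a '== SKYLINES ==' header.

== SKYLINES ==
[[20,5],[29,0]]
[[20,5],[29,0],[41,11],[44,0]]
[[20,5],[29,0],[41,15],[49,0]]
[[20,5],[29,0],[41,15],[49,0]]
[[20,5],[29,0],[41,15],[49,0]]
[[20,5],[29,0],[41,15],[48,19],[49,0]]
[[20,5],[26,7],[30,0],[41,15],[48,19],[49,0]]
[[20,5],[26,7],[30,0],[39,16],[42,15],[48,19],[49,0]]
[[20,5],[26,7],[30,20],[49,0]]
[[20,5],[26,7],[30,20],[49,0]]
[[20,5],[26,7],[30,20],[49,0]]
[[20,5],[26,7],[30,20],[49,0]]
[[20,5],[26,7],[30,20],[49,0]]
[[20,5],[26,7],[30,20],[49,0]]
[[20,5],[26,7],[30,20],[49,0]]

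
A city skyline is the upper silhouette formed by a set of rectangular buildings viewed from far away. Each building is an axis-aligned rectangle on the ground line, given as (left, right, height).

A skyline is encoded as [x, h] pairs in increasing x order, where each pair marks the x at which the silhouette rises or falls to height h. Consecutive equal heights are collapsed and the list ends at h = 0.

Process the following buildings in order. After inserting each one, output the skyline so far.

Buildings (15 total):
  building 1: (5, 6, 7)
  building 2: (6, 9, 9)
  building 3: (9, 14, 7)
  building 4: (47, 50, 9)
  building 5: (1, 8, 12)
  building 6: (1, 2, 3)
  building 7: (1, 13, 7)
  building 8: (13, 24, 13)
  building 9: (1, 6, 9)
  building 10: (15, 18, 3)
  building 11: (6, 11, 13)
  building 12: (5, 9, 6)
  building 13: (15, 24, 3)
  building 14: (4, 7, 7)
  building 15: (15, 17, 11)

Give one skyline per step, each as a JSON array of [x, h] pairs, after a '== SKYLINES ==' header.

== SKYLINES ==
[[5,7],[6,0]]
[[5,7],[6,9],[9,0]]
[[5,7],[6,9],[9,7],[14,0]]
[[5,7],[6,9],[9,7],[14,0],[47,9],[50,0]]
[[1,12],[8,9],[9,7],[14,0],[47,9],[50,0]]
[[1,12],[8,9],[9,7],[14,0],[47,9],[50,0]]
[[1,12],[8,9],[9,7],[14,0],[47,9],[50,0]]
[[1,12],[8,9],[9,7],[13,13],[24,0],[47,9],[50,0]]
[[1,12],[8,9],[9,7],[13,13],[24,0],[47,9],[50,0]]
[[1,12],[8,9],[9,7],[13,13],[24,0],[47,9],[50,0]]
[[1,12],[6,13],[11,7],[13,13],[24,0],[47,9],[50,0]]
[[1,12],[6,13],[11,7],[13,13],[24,0],[47,9],[50,0]]
[[1,12],[6,13],[11,7],[13,13],[24,0],[47,9],[50,0]]
[[1,12],[6,13],[11,7],[13,13],[24,0],[47,9],[50,0]]
[[1,12],[6,13],[11,7],[13,13],[24,0],[47,9],[50,0]]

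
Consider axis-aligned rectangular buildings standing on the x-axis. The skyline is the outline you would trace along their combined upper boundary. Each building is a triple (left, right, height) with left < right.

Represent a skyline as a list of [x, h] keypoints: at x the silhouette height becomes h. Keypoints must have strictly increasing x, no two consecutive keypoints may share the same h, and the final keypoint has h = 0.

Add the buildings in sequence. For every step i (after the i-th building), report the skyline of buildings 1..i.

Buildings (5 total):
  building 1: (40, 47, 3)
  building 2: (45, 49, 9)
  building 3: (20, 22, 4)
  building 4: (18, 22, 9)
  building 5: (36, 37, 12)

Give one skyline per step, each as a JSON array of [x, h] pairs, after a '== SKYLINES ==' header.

== SKYLINES ==
[[40,3],[47,0]]
[[40,3],[45,9],[49,0]]
[[20,4],[22,0],[40,3],[45,9],[49,0]]
[[18,9],[22,0],[40,3],[45,9],[49,0]]
[[18,9],[22,0],[36,12],[37,0],[40,3],[45,9],[49,0]]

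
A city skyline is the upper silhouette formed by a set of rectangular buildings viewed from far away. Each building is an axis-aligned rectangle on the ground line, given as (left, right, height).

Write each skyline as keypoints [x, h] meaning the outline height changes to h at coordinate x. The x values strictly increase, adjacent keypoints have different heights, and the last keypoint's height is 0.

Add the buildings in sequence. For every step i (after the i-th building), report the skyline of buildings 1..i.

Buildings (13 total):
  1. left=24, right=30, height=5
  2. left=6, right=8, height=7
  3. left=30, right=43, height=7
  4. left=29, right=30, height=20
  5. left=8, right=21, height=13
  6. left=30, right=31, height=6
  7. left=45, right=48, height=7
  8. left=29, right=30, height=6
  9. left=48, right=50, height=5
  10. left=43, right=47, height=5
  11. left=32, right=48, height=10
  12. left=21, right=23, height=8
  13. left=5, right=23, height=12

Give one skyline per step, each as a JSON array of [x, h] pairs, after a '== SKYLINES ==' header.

== SKYLINES ==
[[24,5],[30,0]]
[[6,7],[8,0],[24,5],[30,0]]
[[6,7],[8,0],[24,5],[30,7],[43,0]]
[[6,7],[8,0],[24,5],[29,20],[30,7],[43,0]]
[[6,7],[8,13],[21,0],[24,5],[29,20],[30,7],[43,0]]
[[6,7],[8,13],[21,0],[24,5],[29,20],[30,7],[43,0]]
[[6,7],[8,13],[21,0],[24,5],[29,20],[30,7],[43,0],[45,7],[48,0]]
[[6,7],[8,13],[21,0],[24,5],[29,20],[30,7],[43,0],[45,7],[48,0]]
[[6,7],[8,13],[21,0],[24,5],[29,20],[30,7],[43,0],[45,7],[48,5],[50,0]]
[[6,7],[8,13],[21,0],[24,5],[29,20],[30,7],[43,5],[45,7],[48,5],[50,0]]
[[6,7],[8,13],[21,0],[24,5],[29,20],[30,7],[32,10],[48,5],[50,0]]
[[6,7],[8,13],[21,8],[23,0],[24,5],[29,20],[30,7],[32,10],[48,5],[50,0]]
[[5,12],[8,13],[21,12],[23,0],[24,5],[29,20],[30,7],[32,10],[48,5],[50,0]]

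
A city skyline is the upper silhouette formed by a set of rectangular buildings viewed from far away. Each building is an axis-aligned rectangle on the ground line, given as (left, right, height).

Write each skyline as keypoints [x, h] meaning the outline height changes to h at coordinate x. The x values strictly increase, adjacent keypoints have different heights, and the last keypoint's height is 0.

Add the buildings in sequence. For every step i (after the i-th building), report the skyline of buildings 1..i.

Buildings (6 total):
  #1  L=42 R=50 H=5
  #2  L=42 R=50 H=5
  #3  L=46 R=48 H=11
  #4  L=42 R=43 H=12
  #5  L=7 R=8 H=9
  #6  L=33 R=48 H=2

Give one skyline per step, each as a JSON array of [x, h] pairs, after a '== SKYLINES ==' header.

== SKYLINES ==
[[42,5],[50,0]]
[[42,5],[50,0]]
[[42,5],[46,11],[48,5],[50,0]]
[[42,12],[43,5],[46,11],[48,5],[50,0]]
[[7,9],[8,0],[42,12],[43,5],[46,11],[48,5],[50,0]]
[[7,9],[8,0],[33,2],[42,12],[43,5],[46,11],[48,5],[50,0]]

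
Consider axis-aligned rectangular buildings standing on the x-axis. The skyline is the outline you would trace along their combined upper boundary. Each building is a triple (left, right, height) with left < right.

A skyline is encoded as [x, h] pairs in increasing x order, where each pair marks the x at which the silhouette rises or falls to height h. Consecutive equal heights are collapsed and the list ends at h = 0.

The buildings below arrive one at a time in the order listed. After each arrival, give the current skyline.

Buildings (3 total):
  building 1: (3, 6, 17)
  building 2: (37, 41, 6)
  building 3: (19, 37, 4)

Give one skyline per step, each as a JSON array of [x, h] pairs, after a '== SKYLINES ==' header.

== SKYLINES ==
[[3,17],[6,0]]
[[3,17],[6,0],[37,6],[41,0]]
[[3,17],[6,0],[19,4],[37,6],[41,0]]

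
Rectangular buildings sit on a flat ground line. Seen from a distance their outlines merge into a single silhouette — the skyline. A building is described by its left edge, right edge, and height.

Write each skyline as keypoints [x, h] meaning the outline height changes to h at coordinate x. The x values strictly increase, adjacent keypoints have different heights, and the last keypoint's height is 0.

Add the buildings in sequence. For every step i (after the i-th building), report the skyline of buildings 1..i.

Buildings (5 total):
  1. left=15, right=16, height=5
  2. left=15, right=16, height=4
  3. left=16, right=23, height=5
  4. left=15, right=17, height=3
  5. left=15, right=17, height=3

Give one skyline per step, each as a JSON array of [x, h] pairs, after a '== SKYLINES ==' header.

== SKYLINES ==
[[15,5],[16,0]]
[[15,5],[16,0]]
[[15,5],[23,0]]
[[15,5],[23,0]]
[[15,5],[23,0]]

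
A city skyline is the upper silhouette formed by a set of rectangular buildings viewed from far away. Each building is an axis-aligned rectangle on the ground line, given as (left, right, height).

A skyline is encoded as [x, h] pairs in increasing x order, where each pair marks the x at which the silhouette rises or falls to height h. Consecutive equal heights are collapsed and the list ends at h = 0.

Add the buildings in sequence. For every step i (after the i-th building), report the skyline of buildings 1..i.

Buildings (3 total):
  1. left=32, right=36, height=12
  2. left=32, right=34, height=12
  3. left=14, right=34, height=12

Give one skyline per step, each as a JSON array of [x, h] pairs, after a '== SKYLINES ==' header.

== SKYLINES ==
[[32,12],[36,0]]
[[32,12],[36,0]]
[[14,12],[36,0]]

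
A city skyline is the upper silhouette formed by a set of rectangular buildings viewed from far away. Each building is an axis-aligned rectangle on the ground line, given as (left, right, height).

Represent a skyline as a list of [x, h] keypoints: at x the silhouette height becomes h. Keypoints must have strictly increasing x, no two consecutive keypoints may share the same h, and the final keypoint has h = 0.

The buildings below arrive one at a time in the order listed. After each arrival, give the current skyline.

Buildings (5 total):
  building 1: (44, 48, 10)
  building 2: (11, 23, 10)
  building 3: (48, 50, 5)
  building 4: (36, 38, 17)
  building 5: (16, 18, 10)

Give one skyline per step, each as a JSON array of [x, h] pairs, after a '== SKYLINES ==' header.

== SKYLINES ==
[[44,10],[48,0]]
[[11,10],[23,0],[44,10],[48,0]]
[[11,10],[23,0],[44,10],[48,5],[50,0]]
[[11,10],[23,0],[36,17],[38,0],[44,10],[48,5],[50,0]]
[[11,10],[23,0],[36,17],[38,0],[44,10],[48,5],[50,0]]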